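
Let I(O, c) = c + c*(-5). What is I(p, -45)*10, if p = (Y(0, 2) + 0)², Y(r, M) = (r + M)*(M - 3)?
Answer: 1800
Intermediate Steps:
Y(r, M) = (-3 + M)*(M + r) (Y(r, M) = (M + r)*(-3 + M) = (-3 + M)*(M + r))
p = 4 (p = ((2² - 3*2 - 3*0 + 2*0) + 0)² = ((4 - 6 + 0 + 0) + 0)² = (-2 + 0)² = (-2)² = 4)
I(O, c) = -4*c (I(O, c) = c - 5*c = -4*c)
I(p, -45)*10 = -4*(-45)*10 = 180*10 = 1800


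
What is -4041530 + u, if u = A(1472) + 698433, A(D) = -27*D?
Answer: -3382841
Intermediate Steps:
u = 658689 (u = -27*1472 + 698433 = -39744 + 698433 = 658689)
-4041530 + u = -4041530 + 658689 = -3382841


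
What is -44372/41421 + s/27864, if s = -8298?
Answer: -29260979/21373236 ≈ -1.3690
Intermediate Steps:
-44372/41421 + s/27864 = -44372/41421 - 8298/27864 = -44372*1/41421 - 8298*1/27864 = -44372/41421 - 461/1548 = -29260979/21373236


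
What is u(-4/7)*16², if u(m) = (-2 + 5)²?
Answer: 2304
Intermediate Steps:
u(m) = 9 (u(m) = 3² = 9)
u(-4/7)*16² = 9*16² = 9*256 = 2304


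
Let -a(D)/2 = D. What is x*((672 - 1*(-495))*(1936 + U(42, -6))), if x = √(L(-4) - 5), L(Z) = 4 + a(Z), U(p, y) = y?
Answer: 2252310*√7 ≈ 5.9591e+6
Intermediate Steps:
a(D) = -2*D
L(Z) = 4 - 2*Z
x = √7 (x = √((4 - 2*(-4)) - 5) = √((4 + 8) - 5) = √(12 - 5) = √7 ≈ 2.6458)
x*((672 - 1*(-495))*(1936 + U(42, -6))) = √7*((672 - 1*(-495))*(1936 - 6)) = √7*((672 + 495)*1930) = √7*(1167*1930) = √7*2252310 = 2252310*√7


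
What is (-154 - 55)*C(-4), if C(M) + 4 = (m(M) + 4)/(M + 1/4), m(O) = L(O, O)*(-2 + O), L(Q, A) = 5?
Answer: -9196/15 ≈ -613.07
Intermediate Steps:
m(O) = -10 + 5*O (m(O) = 5*(-2 + O) = -10 + 5*O)
C(M) = -4 + (-6 + 5*M)/(1/4 + M) (C(M) = -4 + ((-10 + 5*M) + 4)/(M + 1/4) = -4 + (-6 + 5*M)/(M + 1/4) = -4 + (-6 + 5*M)/(1/4 + M))
(-154 - 55)*C(-4) = (-154 - 55)*(4*(-7 - 4)/(1 + 4*(-4))) = -836*(-11)/(1 - 16) = -836*(-11)/(-15) = -836*(-1)*(-11)/15 = -209*44/15 = -9196/15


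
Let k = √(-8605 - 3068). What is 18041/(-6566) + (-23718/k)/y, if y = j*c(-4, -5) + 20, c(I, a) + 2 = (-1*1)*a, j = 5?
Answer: -18041/6566 + 7906*I*√1297/45395 ≈ -2.7476 + 6.2722*I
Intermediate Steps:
c(I, a) = -2 - a (c(I, a) = -2 + (-1*1)*a = -2 - a)
k = 3*I*√1297 (k = √(-11673) = 3*I*√1297 ≈ 108.04*I)
y = 35 (y = 5*(-2 - 1*(-5)) + 20 = 5*(-2 + 5) + 20 = 5*3 + 20 = 15 + 20 = 35)
18041/(-6566) + (-23718/k)/y = 18041/(-6566) - 23718*(-I*√1297/3891)/35 = 18041*(-1/6566) - (-7906)*I*√1297/1297*(1/35) = -18041/6566 + (7906*I*√1297/1297)*(1/35) = -18041/6566 + 7906*I*√1297/45395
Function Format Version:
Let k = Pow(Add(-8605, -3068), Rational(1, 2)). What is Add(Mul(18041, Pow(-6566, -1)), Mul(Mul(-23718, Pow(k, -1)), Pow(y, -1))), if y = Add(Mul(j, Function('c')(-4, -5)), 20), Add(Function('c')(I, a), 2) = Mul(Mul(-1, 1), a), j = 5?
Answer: Add(Rational(-18041, 6566), Mul(Rational(7906, 45395), I, Pow(1297, Rational(1, 2)))) ≈ Add(-2.7476, Mul(6.2722, I))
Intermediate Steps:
Function('c')(I, a) = Add(-2, Mul(-1, a)) (Function('c')(I, a) = Add(-2, Mul(Mul(-1, 1), a)) = Add(-2, Mul(-1, a)))
k = Mul(3, I, Pow(1297, Rational(1, 2))) (k = Pow(-11673, Rational(1, 2)) = Mul(3, I, Pow(1297, Rational(1, 2))) ≈ Mul(108.04, I))
y = 35 (y = Add(Mul(5, Add(-2, Mul(-1, -5))), 20) = Add(Mul(5, Add(-2, 5)), 20) = Add(Mul(5, 3), 20) = Add(15, 20) = 35)
Add(Mul(18041, Pow(-6566, -1)), Mul(Mul(-23718, Pow(k, -1)), Pow(y, -1))) = Add(Mul(18041, Pow(-6566, -1)), Mul(Mul(-23718, Pow(Mul(3, I, Pow(1297, Rational(1, 2))), -1)), Pow(35, -1))) = Add(Mul(18041, Rational(-1, 6566)), Mul(Mul(-23718, Mul(Rational(-1, 3891), I, Pow(1297, Rational(1, 2)))), Rational(1, 35))) = Add(Rational(-18041, 6566), Mul(Mul(Rational(7906, 1297), I, Pow(1297, Rational(1, 2))), Rational(1, 35))) = Add(Rational(-18041, 6566), Mul(Rational(7906, 45395), I, Pow(1297, Rational(1, 2))))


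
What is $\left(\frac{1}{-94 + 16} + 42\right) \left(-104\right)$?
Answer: $- \frac{13100}{3} \approx -4366.7$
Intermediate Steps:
$\left(\frac{1}{-94 + 16} + 42\right) \left(-104\right) = \left(\frac{1}{-78} + 42\right) \left(-104\right) = \left(- \frac{1}{78} + 42\right) \left(-104\right) = \frac{3275}{78} \left(-104\right) = - \frac{13100}{3}$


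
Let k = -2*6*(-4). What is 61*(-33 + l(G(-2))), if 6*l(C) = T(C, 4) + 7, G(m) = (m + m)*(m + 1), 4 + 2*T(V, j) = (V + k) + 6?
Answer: -5002/3 ≈ -1667.3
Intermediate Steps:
k = 48 (k = -12*(-4) = 48)
T(V, j) = 25 + V/2 (T(V, j) = -2 + ((V + 48) + 6)/2 = -2 + ((48 + V) + 6)/2 = -2 + (54 + V)/2 = -2 + (27 + V/2) = 25 + V/2)
G(m) = 2*m*(1 + m) (G(m) = (2*m)*(1 + m) = 2*m*(1 + m))
l(C) = 16/3 + C/12 (l(C) = ((25 + C/2) + 7)/6 = (32 + C/2)/6 = 16/3 + C/12)
61*(-33 + l(G(-2))) = 61*(-33 + (16/3 + (2*(-2)*(1 - 2))/12)) = 61*(-33 + (16/3 + (2*(-2)*(-1))/12)) = 61*(-33 + (16/3 + (1/12)*4)) = 61*(-33 + (16/3 + ⅓)) = 61*(-33 + 17/3) = 61*(-82/3) = -5002/3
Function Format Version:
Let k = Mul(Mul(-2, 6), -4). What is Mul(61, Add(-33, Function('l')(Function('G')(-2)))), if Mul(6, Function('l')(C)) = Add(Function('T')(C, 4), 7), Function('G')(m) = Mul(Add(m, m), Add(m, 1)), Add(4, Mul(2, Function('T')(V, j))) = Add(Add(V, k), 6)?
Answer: Rational(-5002, 3) ≈ -1667.3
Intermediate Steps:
k = 48 (k = Mul(-12, -4) = 48)
Function('T')(V, j) = Add(25, Mul(Rational(1, 2), V)) (Function('T')(V, j) = Add(-2, Mul(Rational(1, 2), Add(Add(V, 48), 6))) = Add(-2, Mul(Rational(1, 2), Add(Add(48, V), 6))) = Add(-2, Mul(Rational(1, 2), Add(54, V))) = Add(-2, Add(27, Mul(Rational(1, 2), V))) = Add(25, Mul(Rational(1, 2), V)))
Function('G')(m) = Mul(2, m, Add(1, m)) (Function('G')(m) = Mul(Mul(2, m), Add(1, m)) = Mul(2, m, Add(1, m)))
Function('l')(C) = Add(Rational(16, 3), Mul(Rational(1, 12), C)) (Function('l')(C) = Mul(Rational(1, 6), Add(Add(25, Mul(Rational(1, 2), C)), 7)) = Mul(Rational(1, 6), Add(32, Mul(Rational(1, 2), C))) = Add(Rational(16, 3), Mul(Rational(1, 12), C)))
Mul(61, Add(-33, Function('l')(Function('G')(-2)))) = Mul(61, Add(-33, Add(Rational(16, 3), Mul(Rational(1, 12), Mul(2, -2, Add(1, -2)))))) = Mul(61, Add(-33, Add(Rational(16, 3), Mul(Rational(1, 12), Mul(2, -2, -1))))) = Mul(61, Add(-33, Add(Rational(16, 3), Mul(Rational(1, 12), 4)))) = Mul(61, Add(-33, Add(Rational(16, 3), Rational(1, 3)))) = Mul(61, Add(-33, Rational(17, 3))) = Mul(61, Rational(-82, 3)) = Rational(-5002, 3)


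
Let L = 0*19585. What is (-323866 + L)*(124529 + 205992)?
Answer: -107044514186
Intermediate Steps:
L = 0
(-323866 + L)*(124529 + 205992) = (-323866 + 0)*(124529 + 205992) = -323866*330521 = -107044514186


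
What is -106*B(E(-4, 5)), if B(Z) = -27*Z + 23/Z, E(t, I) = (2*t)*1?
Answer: -90365/4 ≈ -22591.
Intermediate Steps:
E(t, I) = 2*t
-106*B(E(-4, 5)) = -106*(-54*(-4) + 23/((2*(-4)))) = -106*(-27*(-8) + 23/(-8)) = -106*(216 + 23*(-⅛)) = -106*(216 - 23/8) = -106*1705/8 = -90365/4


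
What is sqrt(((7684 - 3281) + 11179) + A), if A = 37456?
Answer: sqrt(53038) ≈ 230.30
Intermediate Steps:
sqrt(((7684 - 3281) + 11179) + A) = sqrt(((7684 - 3281) + 11179) + 37456) = sqrt((4403 + 11179) + 37456) = sqrt(15582 + 37456) = sqrt(53038)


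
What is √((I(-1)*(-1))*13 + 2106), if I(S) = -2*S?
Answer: 4*√130 ≈ 45.607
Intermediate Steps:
√((I(-1)*(-1))*13 + 2106) = √((-2*(-1)*(-1))*13 + 2106) = √((2*(-1))*13 + 2106) = √(-2*13 + 2106) = √(-26 + 2106) = √2080 = 4*√130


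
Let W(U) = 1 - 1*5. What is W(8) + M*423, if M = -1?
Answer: -427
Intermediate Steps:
W(U) = -4 (W(U) = 1 - 5 = -4)
W(8) + M*423 = -4 - 1*423 = -4 - 423 = -427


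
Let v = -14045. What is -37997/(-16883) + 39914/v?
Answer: -140200197/237121735 ≈ -0.59126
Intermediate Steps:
-37997/(-16883) + 39914/v = -37997/(-16883) + 39914/(-14045) = -37997*(-1/16883) + 39914*(-1/14045) = 37997/16883 - 39914/14045 = -140200197/237121735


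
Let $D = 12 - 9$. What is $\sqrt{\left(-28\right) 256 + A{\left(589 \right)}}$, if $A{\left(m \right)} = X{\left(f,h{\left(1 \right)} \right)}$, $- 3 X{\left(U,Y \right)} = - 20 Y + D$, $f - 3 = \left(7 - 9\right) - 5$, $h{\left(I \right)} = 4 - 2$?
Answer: $\frac{i \sqrt{64401}}{3} \approx 84.591 i$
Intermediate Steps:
$h{\left(I \right)} = 2$
$D = 3$
$f = -4$ ($f = 3 + \left(\left(7 - 9\right) - 5\right) = 3 - 7 = -4$)
$X{\left(U,Y \right)} = -1 + \frac{20 Y}{3}$ ($X{\left(U,Y \right)} = - \frac{- 20 Y + 3}{3} = - \frac{3 - 20 Y}{3} = -1 + \frac{20 Y}{3}$)
$A{\left(m \right)} = \frac{37}{3}$ ($A{\left(m \right)} = -1 + \frac{20}{3} \cdot 2 = -1 + \frac{40}{3} = \frac{37}{3}$)
$\sqrt{\left(-28\right) 256 + A{\left(589 \right)}} = \sqrt{\left(-28\right) 256 + \frac{37}{3}} = \sqrt{-7168 + \frac{37}{3}} = \sqrt{- \frac{21467}{3}} = \frac{i \sqrt{64401}}{3}$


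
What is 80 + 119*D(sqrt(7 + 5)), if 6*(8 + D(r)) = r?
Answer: -872 + 119*sqrt(3)/3 ≈ -803.29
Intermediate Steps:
D(r) = -8 + r/6
80 + 119*D(sqrt(7 + 5)) = 80 + 119*(-8 + sqrt(7 + 5)/6) = 80 + 119*(-8 + sqrt(12)/6) = 80 + 119*(-8 + (2*sqrt(3))/6) = 80 + 119*(-8 + sqrt(3)/3) = 80 + (-952 + 119*sqrt(3)/3) = -872 + 119*sqrt(3)/3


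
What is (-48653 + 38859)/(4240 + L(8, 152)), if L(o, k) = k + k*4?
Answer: -4897/2500 ≈ -1.9588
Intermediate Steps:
L(o, k) = 5*k (L(o, k) = k + 4*k = 5*k)
(-48653 + 38859)/(4240 + L(8, 152)) = (-48653 + 38859)/(4240 + 5*152) = -9794/(4240 + 760) = -9794/5000 = -9794*1/5000 = -4897/2500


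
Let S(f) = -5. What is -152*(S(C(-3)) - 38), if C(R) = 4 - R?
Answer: 6536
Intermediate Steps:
-152*(S(C(-3)) - 38) = -152*(-5 - 38) = -152*(-43) = 6536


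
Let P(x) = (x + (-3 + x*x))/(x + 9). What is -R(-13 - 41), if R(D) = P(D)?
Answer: 953/15 ≈ 63.533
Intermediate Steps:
P(x) = (-3 + x + x**2)/(9 + x) (P(x) = (x + (-3 + x**2))/(9 + x) = (-3 + x + x**2)/(9 + x))
R(D) = (-3 + D + D**2)/(9 + D)
-R(-13 - 41) = -(-3 + (-13 - 41) + (-13 - 41)**2)/(9 + (-13 - 41)) = -(-3 - 54 + (-54)**2)/(9 - 54) = -(-3 - 54 + 2916)/(-45) = -(-1)*2859/45 = -1*(-953/15) = 953/15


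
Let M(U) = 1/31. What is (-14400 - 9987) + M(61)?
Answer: -755996/31 ≈ -24387.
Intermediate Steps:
M(U) = 1/31
(-14400 - 9987) + M(61) = (-14400 - 9987) + 1/31 = -24387 + 1/31 = -755996/31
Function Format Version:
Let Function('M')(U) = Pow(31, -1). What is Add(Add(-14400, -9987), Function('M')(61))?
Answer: Rational(-755996, 31) ≈ -24387.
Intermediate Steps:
Function('M')(U) = Rational(1, 31)
Add(Add(-14400, -9987), Function('M')(61)) = Add(Add(-14400, -9987), Rational(1, 31)) = Add(-24387, Rational(1, 31)) = Rational(-755996, 31)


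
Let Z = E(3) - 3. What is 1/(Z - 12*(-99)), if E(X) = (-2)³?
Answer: 1/1177 ≈ 0.00084962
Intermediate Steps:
E(X) = -8
Z = -11 (Z = -8 - 3 = -11)
1/(Z - 12*(-99)) = 1/(-11 - 12*(-99)) = 1/(-11 + 1188) = 1/1177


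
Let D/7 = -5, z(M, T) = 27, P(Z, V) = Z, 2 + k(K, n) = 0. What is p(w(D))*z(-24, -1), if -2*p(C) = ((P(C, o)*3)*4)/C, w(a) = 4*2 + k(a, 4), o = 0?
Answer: -162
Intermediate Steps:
k(K, n) = -2 (k(K, n) = -2 + 0 = -2)
D = -35 (D = 7*(-5) = -35)
w(a) = 6 (w(a) = 4*2 - 2 = 8 - 2 = 6)
p(C) = -6 (p(C) = -(C*3)*4/(2*C) = -(3*C)*4/(2*C) = -12*C/(2*C) = -½*12 = -6)
p(w(D))*z(-24, -1) = -6*27 = -162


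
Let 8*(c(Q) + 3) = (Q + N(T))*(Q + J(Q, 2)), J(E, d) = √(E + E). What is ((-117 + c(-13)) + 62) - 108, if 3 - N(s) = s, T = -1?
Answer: -1211/8 - 9*I*√26/8 ≈ -151.38 - 5.7364*I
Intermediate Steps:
N(s) = 3 - s
J(E, d) = √2*√E (J(E, d) = √(2*E) = √2*√E)
c(Q) = -3 + (4 + Q)*(Q + √2*√Q)/8 (c(Q) = -3 + ((Q + (3 - 1*(-1)))*(Q + √2*√Q))/8 = -3 + ((Q + (3 + 1))*(Q + √2*√Q))/8 = -3 + ((Q + 4)*(Q + √2*√Q))/8 = -3 + ((4 + Q)*(Q + √2*√Q))/8 = -3 + (4 + Q)*(Q + √2*√Q)/8)
((-117 + c(-13)) + 62) - 108 = ((-117 + (-3 + (½)*(-13) + (⅛)*(-13)² + √2*√(-13)/2 + √2*(-13)^(3/2)/8)) + 62) - 108 = ((-117 + (-3 - 13/2 + (⅛)*169 + √2*(I*√13)/2 + √2*(-13*I*√13)/8)) + 62) - 108 = ((-117 + (-3 - 13/2 + 169/8 + I*√26/2 - 13*I*√26/8)) + 62) - 108 = ((-117 + (93/8 - 9*I*√26/8)) + 62) - 108 = ((-843/8 - 9*I*√26/8) + 62) - 108 = (-347/8 - 9*I*√26/8) - 108 = -1211/8 - 9*I*√26/8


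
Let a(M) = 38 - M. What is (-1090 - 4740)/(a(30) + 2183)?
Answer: -5830/2191 ≈ -2.6609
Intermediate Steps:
(-1090 - 4740)/(a(30) + 2183) = (-1090 - 4740)/((38 - 1*30) + 2183) = -5830/((38 - 30) + 2183) = -5830/(8 + 2183) = -5830/2191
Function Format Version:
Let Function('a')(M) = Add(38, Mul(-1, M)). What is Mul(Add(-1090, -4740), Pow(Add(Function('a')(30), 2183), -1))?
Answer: Rational(-5830, 2191) ≈ -2.6609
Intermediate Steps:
Mul(Add(-1090, -4740), Pow(Add(Function('a')(30), 2183), -1)) = Mul(Add(-1090, -4740), Pow(Add(Add(38, Mul(-1, 30)), 2183), -1)) = Mul(-5830, Pow(Add(Add(38, -30), 2183), -1)) = Mul(-5830, Pow(Add(8, 2183), -1)) = Mul(-5830, Pow(2191, -1)) = Mul(-5830, Rational(1, 2191)) = Rational(-5830, 2191)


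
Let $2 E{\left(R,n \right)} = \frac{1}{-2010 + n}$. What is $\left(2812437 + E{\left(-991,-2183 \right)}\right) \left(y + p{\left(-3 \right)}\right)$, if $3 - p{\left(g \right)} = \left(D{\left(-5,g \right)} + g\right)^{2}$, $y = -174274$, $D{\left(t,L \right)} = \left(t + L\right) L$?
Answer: $- \frac{2060299705665436}{4193} \approx -4.9137 \cdot 10^{11}$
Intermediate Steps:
$D{\left(t,L \right)} = L \left(L + t\right)$ ($D{\left(t,L \right)} = \left(L + t\right) L = L \left(L + t\right)$)
$p{\left(g \right)} = 3 - \left(g + g \left(-5 + g\right)\right)^{2}$ ($p{\left(g \right)} = 3 - \left(g \left(g - 5\right) + g\right)^{2} = 3 - \left(g \left(-5 + g\right) + g\right)^{2} = 3 - \left(g + g \left(-5 + g\right)\right)^{2}$)
$E{\left(R,n \right)} = \frac{1}{2 \left(-2010 + n\right)}$
$\left(2812437 + E{\left(-991,-2183 \right)}\right) \left(y + p{\left(-3 \right)}\right) = \left(2812437 + \frac{1}{2 \left(-2010 - 2183\right)}\right) \left(-174274 + \left(3 - \left(-3\right)^{2} \left(-4 - 3\right)^{2}\right)\right) = \left(2812437 + \frac{1}{2 \left(-4193\right)}\right) \left(-174274 + \left(3 - 9 \left(-7\right)^{2}\right)\right) = \left(2812437 + \frac{1}{2} \left(- \frac{1}{4193}\right)\right) \left(-174274 + \left(3 - 9 \cdot 49\right)\right) = \left(2812437 - \frac{1}{8386}\right) \left(-174274 + \left(3 - 441\right)\right) = \frac{23585096681 \left(-174274 - 438\right)}{8386} = \frac{23585096681}{8386} \left(-174712\right) = - \frac{2060299705665436}{4193}$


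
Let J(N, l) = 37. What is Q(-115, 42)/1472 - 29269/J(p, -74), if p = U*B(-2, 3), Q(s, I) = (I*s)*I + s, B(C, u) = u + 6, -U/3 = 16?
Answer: -2199741/2368 ≈ -928.94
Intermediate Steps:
U = -48 (U = -3*16 = -48)
B(C, u) = 6 + u
Q(s, I) = s + s*I**2 (Q(s, I) = s*I**2 + s = s + s*I**2)
p = -432 (p = -48*(6 + 3) = -48*9 = -432)
Q(-115, 42)/1472 - 29269/J(p, -74) = -115*(1 + 42**2)/1472 - 29269/37 = -115*(1 + 1764)*(1/1472) - 29269*1/37 = -115*1765*(1/1472) - 29269/37 = -202975*1/1472 - 29269/37 = -8825/64 - 29269/37 = -2199741/2368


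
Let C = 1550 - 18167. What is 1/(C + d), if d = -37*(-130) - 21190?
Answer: -1/32997 ≈ -3.0306e-5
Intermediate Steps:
C = -16617
d = -16380 (d = 4810 - 21190 = -16380)
1/(C + d) = 1/(-16617 - 16380) = 1/(-32997) = -1/32997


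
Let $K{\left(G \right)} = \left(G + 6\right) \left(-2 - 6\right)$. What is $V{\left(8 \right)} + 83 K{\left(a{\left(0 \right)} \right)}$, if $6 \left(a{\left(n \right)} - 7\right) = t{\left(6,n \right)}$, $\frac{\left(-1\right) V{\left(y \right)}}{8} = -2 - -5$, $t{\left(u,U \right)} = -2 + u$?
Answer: $- \frac{27296}{3} \approx -9098.7$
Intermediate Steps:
$V{\left(y \right)} = -24$ ($V{\left(y \right)} = - 8 \left(-2 - -5\right) = - 8 \left(-2 + 5\right) = \left(-8\right) 3 = -24$)
$a{\left(n \right)} = \frac{23}{3}$ ($a{\left(n \right)} = 7 + \frac{-2 + 6}{6} = 7 + \frac{1}{6} \cdot 4 = 7 + \frac{2}{3} = \frac{23}{3}$)
$K{\left(G \right)} = -48 - 8 G$ ($K{\left(G \right)} = \left(6 + G\right) \left(-8\right) = -48 - 8 G$)
$V{\left(8 \right)} + 83 K{\left(a{\left(0 \right)} \right)} = -24 + 83 \left(-48 - \frac{184}{3}\right) = -24 + 83 \left(- \frac{328}{3}\right) = -24 - \frac{27224}{3} = - \frac{27296}{3}$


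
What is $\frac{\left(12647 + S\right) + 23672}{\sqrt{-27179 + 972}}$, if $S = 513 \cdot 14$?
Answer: $- \frac{43501 i \sqrt{26207}}{26207} \approx - 268.71 i$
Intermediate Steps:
$S = 7182$
$\frac{\left(12647 + S\right) + 23672}{\sqrt{-27179 + 972}} = \frac{\left(12647 + 7182\right) + 23672}{\sqrt{-27179 + 972}} = \frac{19829 + 23672}{\sqrt{-26207}} = \frac{43501}{i \sqrt{26207}} = 43501 \left(- \frac{i \sqrt{26207}}{26207}\right) = - \frac{43501 i \sqrt{26207}}{26207}$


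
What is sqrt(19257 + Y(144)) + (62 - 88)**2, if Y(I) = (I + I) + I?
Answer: 676 + sqrt(19689) ≈ 816.32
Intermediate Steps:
Y(I) = 3*I (Y(I) = 2*I + I = 3*I)
sqrt(19257 + Y(144)) + (62 - 88)**2 = sqrt(19257 + 3*144) + (62 - 88)**2 = sqrt(19257 + 432) + (-26)**2 = sqrt(19689) + 676 = 676 + sqrt(19689)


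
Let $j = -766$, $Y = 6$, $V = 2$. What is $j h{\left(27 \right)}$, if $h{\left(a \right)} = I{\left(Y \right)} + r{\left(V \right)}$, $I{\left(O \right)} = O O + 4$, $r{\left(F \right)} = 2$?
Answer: $-32172$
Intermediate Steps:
$I{\left(O \right)} = 4 + O^{2}$ ($I{\left(O \right)} = O^{2} + 4 = 4 + O^{2}$)
$h{\left(a \right)} = 42$ ($h{\left(a \right)} = \left(4 + 6^{2}\right) + 2 = \left(4 + 36\right) + 2 = 40 + 2 = 42$)
$j h{\left(27 \right)} = \left(-766\right) 42 = -32172$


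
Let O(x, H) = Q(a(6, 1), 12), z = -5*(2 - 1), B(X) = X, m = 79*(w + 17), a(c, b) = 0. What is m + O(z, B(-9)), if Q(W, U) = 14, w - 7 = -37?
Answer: -1013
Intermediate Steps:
w = -30 (w = 7 - 37 = -30)
m = -1027 (m = 79*(-30 + 17) = 79*(-13) = -1027)
z = -5 (z = -5*1 = -5)
O(x, H) = 14
m + O(z, B(-9)) = -1027 + 14 = -1013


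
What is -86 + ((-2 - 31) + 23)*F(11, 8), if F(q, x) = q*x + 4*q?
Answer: -1406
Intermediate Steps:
F(q, x) = 4*q + q*x
-86 + ((-2 - 31) + 23)*F(11, 8) = -86 + ((-2 - 31) + 23)*(11*(4 + 8)) = -86 + (-33 + 23)*(11*12) = -86 - 10*132 = -86 - 1320 = -1406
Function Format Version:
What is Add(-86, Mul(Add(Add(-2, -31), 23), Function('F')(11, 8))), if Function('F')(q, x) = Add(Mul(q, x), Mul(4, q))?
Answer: -1406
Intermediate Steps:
Function('F')(q, x) = Add(Mul(4, q), Mul(q, x))
Add(-86, Mul(Add(Add(-2, -31), 23), Function('F')(11, 8))) = Add(-86, Mul(Add(Add(-2, -31), 23), Mul(11, Add(4, 8)))) = Add(-86, Mul(Add(-33, 23), Mul(11, 12))) = Add(-86, Mul(-10, 132)) = Add(-86, -1320) = -1406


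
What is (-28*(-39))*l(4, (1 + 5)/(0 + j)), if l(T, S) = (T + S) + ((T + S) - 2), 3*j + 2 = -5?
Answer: 936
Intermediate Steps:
j = -7/3 (j = -2/3 + (1/3)*(-5) = -2/3 - 5/3 = -7/3 ≈ -2.3333)
l(T, S) = -2 + 2*S + 2*T (l(T, S) = (S + T) + ((S + T) - 2) = (S + T) + (-2 + S + T) = -2 + 2*S + 2*T)
(-28*(-39))*l(4, (1 + 5)/(0 + j)) = (-28*(-39))*(-2 + 2*((1 + 5)/(0 - 7/3)) + 2*4) = 1092*(-2 + 2*(6/(-7/3)) + 8) = 1092*(-2 + 2*(6*(-3/7)) + 8) = 1092*(-2 + 2*(-18/7) + 8) = 1092*(-2 - 36/7 + 8) = 1092*(6/7) = 936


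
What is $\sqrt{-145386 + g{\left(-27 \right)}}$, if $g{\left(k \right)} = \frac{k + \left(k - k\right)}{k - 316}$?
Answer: $\frac{3 i \sqrt{38785733}}{49} \approx 381.29 i$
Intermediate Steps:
$g{\left(k \right)} = \frac{k}{-316 + k}$ ($g{\left(k \right)} = \frac{k + 0}{-316 + k} = \frac{k}{-316 + k}$)
$\sqrt{-145386 + g{\left(-27 \right)}} = \sqrt{-145386 - \frac{27}{-316 - 27}} = \sqrt{-145386 - \frac{27}{-343}} = \sqrt{-145386 - - \frac{27}{343}} = \sqrt{-145386 + \frac{27}{343}} = \sqrt{- \frac{49867371}{343}} = \frac{3 i \sqrt{38785733}}{49}$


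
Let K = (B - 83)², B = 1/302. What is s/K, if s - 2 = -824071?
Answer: -75158389076/628254225 ≈ -119.63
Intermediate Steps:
B = 1/302 ≈ 0.0033113
s = -824069 (s = 2 - 824071 = -824069)
K = 628254225/91204 (K = (1/302 - 83)² = (-25065/302)² = 628254225/91204 ≈ 6888.5)
s/K = -824069/628254225/91204 = -824069*91204/628254225 = -75158389076/628254225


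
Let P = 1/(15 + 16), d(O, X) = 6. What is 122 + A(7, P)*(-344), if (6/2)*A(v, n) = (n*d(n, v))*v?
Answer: -1034/31 ≈ -33.355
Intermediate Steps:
P = 1/31 ≈ 0.032258
A(v, n) = 2*n*v (A(v, n) = ((n*6)*v)/3 = ((6*n)*v)/3 = (6*n*v)/3 = 2*n*v)
122 + A(7, P)*(-344) = 122 + (2*(1/31)*7)*(-344) = 122 + (14/31)*(-344) = 122 - 4816/31 = -1034/31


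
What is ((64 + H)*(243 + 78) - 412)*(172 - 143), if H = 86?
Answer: 1384402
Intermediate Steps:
((64 + H)*(243 + 78) - 412)*(172 - 143) = ((64 + 86)*(243 + 78) - 412)*(172 - 143) = (150*321 - 412)*29 = (48150 - 412)*29 = 47738*29 = 1384402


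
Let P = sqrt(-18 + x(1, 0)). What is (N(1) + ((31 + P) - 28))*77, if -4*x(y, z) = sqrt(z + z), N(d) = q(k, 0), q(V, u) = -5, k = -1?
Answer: -154 + 231*I*sqrt(2) ≈ -154.0 + 326.68*I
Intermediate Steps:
N(d) = -5
x(y, z) = -sqrt(2)*sqrt(z)/4 (x(y, z) = -sqrt(z + z)/4 = -sqrt(2)*sqrt(z)/4)
P = 3*I*sqrt(2) (P = sqrt(-18 - sqrt(2)*sqrt(0)/4) = sqrt(-18 - 1/4*sqrt(2)*0) = sqrt(-18 + 0) = sqrt(-18) = 3*I*sqrt(2) ≈ 4.2426*I)
(N(1) + ((31 + P) - 28))*77 = (-5 + ((31 + 3*I*sqrt(2)) - 28))*77 = (-5 + (3 + 3*I*sqrt(2)))*77 = (-2 + 3*I*sqrt(2))*77 = -154 + 231*I*sqrt(2)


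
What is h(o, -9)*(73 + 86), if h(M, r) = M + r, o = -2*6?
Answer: -3339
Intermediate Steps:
o = -12
h(o, -9)*(73 + 86) = (-12 - 9)*(73 + 86) = -21*159 = -3339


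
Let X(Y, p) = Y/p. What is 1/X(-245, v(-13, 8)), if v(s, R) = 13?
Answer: -13/245 ≈ -0.053061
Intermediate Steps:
1/X(-245, v(-13, 8)) = 1/(-245/13) = -13/245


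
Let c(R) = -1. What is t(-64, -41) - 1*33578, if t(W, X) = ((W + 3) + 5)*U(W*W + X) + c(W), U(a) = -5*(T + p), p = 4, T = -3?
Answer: -33299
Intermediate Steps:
U(a) = -5 (U(a) = -5*(-3 + 4) = -5*1 = -5)
t(W, X) = -41 - 5*W (t(W, X) = ((W + 3) + 5)*(-5) - 1 = ((3 + W) + 5)*(-5) - 1 = (8 + W)*(-5) - 1 = (-40 - 5*W) - 1 = -41 - 5*W)
t(-64, -41) - 1*33578 = (-41 - 5*(-64)) - 1*33578 = (-41 + 320) - 33578 = 279 - 33578 = -33299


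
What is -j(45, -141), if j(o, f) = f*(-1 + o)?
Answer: 6204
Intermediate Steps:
-j(45, -141) = -(-141)*(-1 + 45) = -(-141)*44 = -1*(-6204) = 6204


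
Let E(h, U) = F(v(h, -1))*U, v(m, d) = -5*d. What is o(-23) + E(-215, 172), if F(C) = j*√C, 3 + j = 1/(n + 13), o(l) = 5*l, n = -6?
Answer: -115 - 3440*√5/7 ≈ -1213.9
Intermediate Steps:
j = -20/7 (j = -3 + 1/(-6 + 13) = -3 + 1/7 = -3 + ⅐ = -20/7 ≈ -2.8571)
F(C) = -20*√C/7
E(h, U) = -20*U*√5/7 (E(h, U) = (-20*√5/7)*U = -20*U*√5/7)
o(-23) + E(-215, 172) = 5*(-23) - 20/7*172*√5 = -115 - 3440*√5/7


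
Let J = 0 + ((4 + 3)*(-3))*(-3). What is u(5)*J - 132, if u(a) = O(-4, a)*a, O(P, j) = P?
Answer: -1392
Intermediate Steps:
J = 63 (J = 0 + (7*(-3))*(-3) = 0 - 21*(-3) = 0 + 63 = 63)
u(a) = -4*a
u(5)*J - 132 = -4*5*63 - 132 = -20*63 - 132 = -1260 - 132 = -1392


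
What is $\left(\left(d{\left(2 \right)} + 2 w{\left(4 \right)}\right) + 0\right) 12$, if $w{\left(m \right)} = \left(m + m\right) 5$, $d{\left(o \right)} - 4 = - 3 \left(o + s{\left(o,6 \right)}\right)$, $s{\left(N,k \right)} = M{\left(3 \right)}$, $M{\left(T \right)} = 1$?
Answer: $900$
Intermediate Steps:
$s{\left(N,k \right)} = 1$
$d{\left(o \right)} = 1 - 3 o$ ($d{\left(o \right)} = 4 - 3 \left(o + 1\right) = 4 - 3 \left(1 + o\right) = 4 - \left(3 + 3 o\right) = 1 - 3 o$)
$w{\left(m \right)} = 10 m$ ($w{\left(m \right)} = 2 m 5 = 10 m$)
$\left(\left(d{\left(2 \right)} + 2 w{\left(4 \right)}\right) + 0\right) 12 = \left(\left(\left(1 - 6\right) + 2 \cdot 10 \cdot 4\right) + 0\right) 12 = \left(\left(\left(1 - 6\right) + 2 \cdot 40\right) + 0\right) 12 = \left(\left(-5 + 80\right) + 0\right) 12 = \left(75 + 0\right) 12 = 75 \cdot 12 = 900$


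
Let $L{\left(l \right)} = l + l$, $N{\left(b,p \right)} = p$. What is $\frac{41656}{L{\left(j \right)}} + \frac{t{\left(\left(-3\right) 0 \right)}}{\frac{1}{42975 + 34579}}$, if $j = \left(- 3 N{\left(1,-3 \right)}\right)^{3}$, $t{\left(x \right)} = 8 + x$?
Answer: $\frac{452315756}{729} \approx 6.2046 \cdot 10^{5}$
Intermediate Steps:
$j = 729$ ($j = \left(\left(-3\right) \left(-3\right)\right)^{3} = 9^{3} = 729$)
$L{\left(l \right)} = 2 l$
$\frac{41656}{L{\left(j \right)}} + \frac{t{\left(\left(-3\right) 0 \right)}}{\frac{1}{42975 + 34579}} = \frac{41656}{2 \cdot 729} + \frac{8 - 0}{\frac{1}{42975 + 34579}} = \frac{41656}{1458} + \frac{8 + 0}{\frac{1}{77554}} = 41656 \cdot \frac{1}{1458} + 8 \frac{1}{\frac{1}{77554}} = \frac{20828}{729} + 8 \cdot 77554 = \frac{20828}{729} + 620432 = \frac{452315756}{729}$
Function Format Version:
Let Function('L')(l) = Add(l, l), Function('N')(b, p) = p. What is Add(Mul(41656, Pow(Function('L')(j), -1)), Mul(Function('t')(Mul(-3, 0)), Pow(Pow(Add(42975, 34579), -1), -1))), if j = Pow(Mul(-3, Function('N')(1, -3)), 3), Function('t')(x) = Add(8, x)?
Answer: Rational(452315756, 729) ≈ 6.2046e+5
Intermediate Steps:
j = 729 (j = Pow(Mul(-3, -3), 3) = Pow(9, 3) = 729)
Function('L')(l) = Mul(2, l)
Add(Mul(41656, Pow(Function('L')(j), -1)), Mul(Function('t')(Mul(-3, 0)), Pow(Pow(Add(42975, 34579), -1), -1))) = Add(Mul(41656, Pow(Mul(2, 729), -1)), Mul(Add(8, Mul(-3, 0)), Pow(Pow(Add(42975, 34579), -1), -1))) = Add(Mul(41656, Pow(1458, -1)), Mul(Add(8, 0), Pow(Pow(77554, -1), -1))) = Add(Mul(41656, Rational(1, 1458)), Mul(8, Pow(Rational(1, 77554), -1))) = Add(Rational(20828, 729), Mul(8, 77554)) = Add(Rational(20828, 729), 620432) = Rational(452315756, 729)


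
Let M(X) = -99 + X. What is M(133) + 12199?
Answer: 12233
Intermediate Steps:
M(133) + 12199 = (-99 + 133) + 12199 = 34 + 12199 = 12233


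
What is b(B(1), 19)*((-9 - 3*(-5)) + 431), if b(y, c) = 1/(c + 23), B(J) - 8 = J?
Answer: 437/42 ≈ 10.405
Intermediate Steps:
B(J) = 8 + J
b(y, c) = 1/(23 + c)
b(B(1), 19)*((-9 - 3*(-5)) + 431) = ((-9 - 3*(-5)) + 431)/(23 + 19) = ((-9 + 15) + 431)/42 = (6 + 431)/42 = (1/42)*437 = 437/42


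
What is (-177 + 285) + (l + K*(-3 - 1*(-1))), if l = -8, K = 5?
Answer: 90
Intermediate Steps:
(-177 + 285) + (l + K*(-3 - 1*(-1))) = (-177 + 285) + (-8 + 5*(-3 - 1*(-1))) = 108 + (-8 + 5*(-3 + 1)) = 108 + (-8 + 5*(-2)) = 108 + (-8 - 10) = 108 - 18 = 90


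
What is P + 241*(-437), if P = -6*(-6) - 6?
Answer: -105287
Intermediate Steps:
P = 30 (P = 36 - 6 = 30)
P + 241*(-437) = 30 + 241*(-437) = 30 - 105317 = -105287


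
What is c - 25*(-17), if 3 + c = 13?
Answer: 435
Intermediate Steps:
c = 10 (c = -3 + 13 = 10)
c - 25*(-17) = 10 - 25*(-17) = 10 + 425 = 435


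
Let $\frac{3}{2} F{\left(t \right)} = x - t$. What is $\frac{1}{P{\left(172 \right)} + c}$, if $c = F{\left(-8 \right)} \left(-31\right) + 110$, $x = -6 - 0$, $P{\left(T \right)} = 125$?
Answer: $\frac{3}{581} \approx 0.0051635$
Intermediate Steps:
$x = -6$ ($x = -6 + 0 = -6$)
$F{\left(t \right)} = -4 - \frac{2 t}{3}$ ($F{\left(t \right)} = \frac{2 \left(-6 - t\right)}{3} = -4 - \frac{2 t}{3}$)
$c = \frac{206}{3}$ ($c = \left(-4 - - \frac{16}{3}\right) \left(-31\right) + 110 = \left(-4 + \frac{16}{3}\right) \left(-31\right) + 110 = \frac{4}{3} \left(-31\right) + 110 = - \frac{124}{3} + 110 = \frac{206}{3} \approx 68.667$)
$\frac{1}{P{\left(172 \right)} + c} = \frac{1}{125 + \frac{206}{3}} = \frac{1}{\frac{581}{3}} = \frac{3}{581}$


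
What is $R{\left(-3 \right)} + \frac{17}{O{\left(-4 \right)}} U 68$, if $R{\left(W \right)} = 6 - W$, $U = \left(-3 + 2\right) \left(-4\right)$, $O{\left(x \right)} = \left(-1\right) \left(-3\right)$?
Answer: $\frac{4651}{3} \approx 1550.3$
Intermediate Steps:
$O{\left(x \right)} = 3$
$U = 4$ ($U = \left(-1\right) \left(-4\right) = 4$)
$R{\left(-3 \right)} + \frac{17}{O{\left(-4 \right)}} U 68 = \left(6 - -3\right) + \frac{17}{3} \cdot 4 \cdot 68 = \left(6 + 3\right) + 17 \cdot \frac{1}{3} \cdot 4 \cdot 68 = 9 + \frac{17}{3} \cdot 4 \cdot 68 = 9 + \frac{68}{3} \cdot 68 = 9 + \frac{4624}{3} = \frac{4651}{3}$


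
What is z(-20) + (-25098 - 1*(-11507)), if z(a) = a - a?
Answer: -13591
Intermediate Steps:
z(a) = 0
z(-20) + (-25098 - 1*(-11507)) = 0 + (-25098 - 1*(-11507)) = 0 + (-25098 + 11507) = 0 - 13591 = -13591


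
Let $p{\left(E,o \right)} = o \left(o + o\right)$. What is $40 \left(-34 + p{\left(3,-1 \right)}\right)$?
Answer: $-1280$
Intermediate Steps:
$p{\left(E,o \right)} = 2 o^{2}$ ($p{\left(E,o \right)} = o 2 o = 2 o^{2}$)
$40 \left(-34 + p{\left(3,-1 \right)}\right) = 40 \left(-34 + 2 \left(-1\right)^{2}\right) = 40 \left(-34 + 2 \cdot 1\right) = 40 \left(-34 + 2\right) = 40 \left(-32\right) = -1280$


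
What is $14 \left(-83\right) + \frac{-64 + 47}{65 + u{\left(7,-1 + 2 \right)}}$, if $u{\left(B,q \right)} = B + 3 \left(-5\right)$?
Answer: $- \frac{66251}{57} \approx -1162.3$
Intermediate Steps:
$u{\left(B,q \right)} = -15 + B$ ($u{\left(B,q \right)} = B - 15 = -15 + B$)
$14 \left(-83\right) + \frac{-64 + 47}{65 + u{\left(7,-1 + 2 \right)}} = 14 \left(-83\right) + \frac{-64 + 47}{65 + \left(-15 + 7\right)} = -1162 - \frac{17}{65 - 8} = -1162 - \frac{17}{57} = - \frac{66251}{57}$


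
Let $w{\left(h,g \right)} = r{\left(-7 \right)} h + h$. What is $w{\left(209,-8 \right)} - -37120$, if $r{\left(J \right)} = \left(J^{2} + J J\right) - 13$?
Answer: $55094$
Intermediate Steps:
$r{\left(J \right)} = -13 + 2 J^{2}$ ($r{\left(J \right)} = \left(J^{2} + J^{2}\right) - 13 = 2 J^{2} - 13 = -13 + 2 J^{2}$)
$w{\left(h,g \right)} = 86 h$ ($w{\left(h,g \right)} = \left(-13 + 2 \left(-7\right)^{2}\right) h + h = \left(-13 + 2 \cdot 49\right) h + h = \left(-13 + 98\right) h + h = 85 h + h = 86 h$)
$w{\left(209,-8 \right)} - -37120 = 86 \cdot 209 - -37120 = 17974 + 37120 = 55094$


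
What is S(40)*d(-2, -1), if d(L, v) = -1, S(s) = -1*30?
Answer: 30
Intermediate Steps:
S(s) = -30
S(40)*d(-2, -1) = -30*(-1) = 30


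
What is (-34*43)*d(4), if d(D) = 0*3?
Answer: 0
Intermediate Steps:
d(D) = 0
(-34*43)*d(4) = -34*43*0 = -1462*0 = 0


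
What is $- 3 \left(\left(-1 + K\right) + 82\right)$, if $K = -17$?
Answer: $-192$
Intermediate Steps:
$- 3 \left(\left(-1 + K\right) + 82\right) = - 3 \left(\left(-1 - 17\right) + 82\right) = - 3 \left(-18 + 82\right) = \left(-3\right) 64 = -192$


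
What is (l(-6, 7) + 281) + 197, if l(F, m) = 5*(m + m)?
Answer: 548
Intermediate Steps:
l(F, m) = 10*m (l(F, m) = 5*(2*m) = 10*m)
(l(-6, 7) + 281) + 197 = (10*7 + 281) + 197 = (70 + 281) + 197 = 351 + 197 = 548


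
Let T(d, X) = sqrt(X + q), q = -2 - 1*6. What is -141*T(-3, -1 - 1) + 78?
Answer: 78 - 141*I*sqrt(10) ≈ 78.0 - 445.88*I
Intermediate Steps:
q = -8 (q = -2 - 6 = -8)
T(d, X) = sqrt(-8 + X) (T(d, X) = sqrt(X - 8) = sqrt(-8 + X))
-141*T(-3, -1 - 1) + 78 = -141*sqrt(-8 + (-1 - 1)) + 78 = -141*sqrt(-8 - 2) + 78 = -141*I*sqrt(10) + 78 = 78 - 141*I*sqrt(10)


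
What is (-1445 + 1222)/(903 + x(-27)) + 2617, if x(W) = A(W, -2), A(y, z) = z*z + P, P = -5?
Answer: 2360311/902 ≈ 2616.8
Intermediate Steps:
A(y, z) = -5 + z**2 (A(y, z) = z*z - 5 = z**2 - 5 = -5 + z**2)
x(W) = -1 (x(W) = -5 + (-2)**2 = -5 + 4 = -1)
(-1445 + 1222)/(903 + x(-27)) + 2617 = (-1445 + 1222)/(903 - 1) + 2617 = -223/902 + 2617 = 2360311/902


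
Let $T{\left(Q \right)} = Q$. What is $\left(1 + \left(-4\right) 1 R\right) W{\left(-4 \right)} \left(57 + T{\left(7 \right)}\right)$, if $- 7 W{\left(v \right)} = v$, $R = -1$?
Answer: $\frac{1280}{7} \approx 182.86$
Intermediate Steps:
$W{\left(v \right)} = - \frac{v}{7}$
$\left(1 + \left(-4\right) 1 R\right) W{\left(-4 \right)} \left(57 + T{\left(7 \right)}\right) = \left(1 + \left(-4\right) 1 \left(-1\right)\right) \left(\left(- \frac{1}{7}\right) \left(-4\right)\right) \left(57 + 7\right) = \left(1 - -4\right) \frac{4}{7} \cdot 64 = \left(1 + 4\right) \frac{4}{7} \cdot 64 = 5 \cdot \frac{4}{7} \cdot 64 = \frac{20}{7} \cdot 64 = \frac{1280}{7}$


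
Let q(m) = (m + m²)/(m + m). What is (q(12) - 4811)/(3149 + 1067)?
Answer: -9609/8432 ≈ -1.1396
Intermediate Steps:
q(m) = (m + m²)/(2*m) (q(m) = (m + m²)/((2*m)) = (m + m²)*(1/(2*m)) = (m + m²)/(2*m))
(q(12) - 4811)/(3149 + 1067) = ((½ + (½)*12) - 4811)/(3149 + 1067) = ((½ + 6) - 4811)/4216 = (13/2 - 4811)*(1/4216) = -9609/2*1/4216 = -9609/8432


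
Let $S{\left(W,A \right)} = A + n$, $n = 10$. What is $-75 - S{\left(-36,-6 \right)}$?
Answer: $-79$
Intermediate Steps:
$S{\left(W,A \right)} = 10 + A$ ($S{\left(W,A \right)} = A + 10 = 10 + A$)
$-75 - S{\left(-36,-6 \right)} = -75 - \left(10 - 6\right) = -75 - 4 = -79$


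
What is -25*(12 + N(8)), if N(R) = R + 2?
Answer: -550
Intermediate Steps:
N(R) = 2 + R
-25*(12 + N(8)) = -25*(12 + (2 + 8)) = -25*(12 + 10) = -25*22 = -550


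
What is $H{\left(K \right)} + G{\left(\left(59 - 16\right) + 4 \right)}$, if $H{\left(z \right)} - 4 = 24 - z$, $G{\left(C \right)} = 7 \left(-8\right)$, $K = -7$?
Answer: $-21$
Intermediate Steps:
$G{\left(C \right)} = -56$
$H{\left(z \right)} = 28 - z$ ($H{\left(z \right)} = 4 - \left(-24 + z\right) = 28 - z$)
$H{\left(K \right)} + G{\left(\left(59 - 16\right) + 4 \right)} = \left(28 - -7\right) - 56 = \left(28 + 7\right) - 56 = 35 - 56 = -21$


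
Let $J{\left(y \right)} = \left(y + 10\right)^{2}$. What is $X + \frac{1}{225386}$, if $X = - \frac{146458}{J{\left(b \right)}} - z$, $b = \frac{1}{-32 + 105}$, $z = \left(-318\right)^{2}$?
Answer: $- \frac{16901543963945}{164757166} \approx -1.0258 \cdot 10^{5}$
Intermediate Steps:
$z = 101124$
$b = \frac{1}{73} \approx 0.013699$
$J{\left(y \right)} = \left(10 + y\right)^{2}$
$X = - \frac{1274818522}{12427}$ ($X = - \frac{146458}{\left(10 + \frac{1}{73}\right)^{2}} - 101124 = - \frac{146458}{\left(\frac{731}{73}\right)^{2}} - 101124 = - \frac{146458}{\frac{534361}{5329}} - 101124 = \left(-146458\right) \frac{5329}{534361} - 101124 = - \frac{18150574}{12427} - 101124 = - \frac{1274818522}{12427} \approx -1.0258 \cdot 10^{5}$)
$X + \frac{1}{225386} = - \frac{1274818522}{12427} + \frac{1}{225386} = - \frac{16901543963945}{164757166}$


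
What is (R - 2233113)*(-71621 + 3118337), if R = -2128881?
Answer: -13289756911704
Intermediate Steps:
(R - 2233113)*(-71621 + 3118337) = (-2128881 - 2233113)*(-71621 + 3118337) = -4361994*3046716 = -13289756911704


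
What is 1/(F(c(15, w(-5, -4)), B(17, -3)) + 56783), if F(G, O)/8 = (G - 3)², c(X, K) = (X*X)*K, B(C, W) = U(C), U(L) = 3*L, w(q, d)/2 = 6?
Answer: 1/58247255 ≈ 1.7168e-8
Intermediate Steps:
w(q, d) = 12 (w(q, d) = 2*6 = 12)
B(C, W) = 3*C
c(X, K) = K*X² (c(X, K) = X²*K = K*X²)
F(G, O) = 8*(-3 + G)² (F(G, O) = 8*(G - 3)² = 8*(-3 + G)²)
1/(F(c(15, w(-5, -4)), B(17, -3)) + 56783) = 1/(8*(-3 + 12*15²)² + 56783) = 1/(8*(-3 + 12*225)² + 56783) = 1/(8*(-3 + 2700)² + 56783) = 1/(8*2697² + 56783) = 1/(8*7273809 + 56783) = 1/(58190472 + 56783) = 1/58247255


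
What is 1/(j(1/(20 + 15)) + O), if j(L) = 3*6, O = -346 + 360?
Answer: 1/32 ≈ 0.031250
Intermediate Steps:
O = 14
j(L) = 18
1/(j(1/(20 + 15)) + O) = 1/(18 + 14) = 1/32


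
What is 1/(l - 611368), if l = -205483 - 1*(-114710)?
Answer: -1/702141 ≈ -1.4242e-6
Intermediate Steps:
l = -90773 (l = -205483 + 114710 = -90773)
1/(l - 611368) = 1/(-90773 - 611368) = 1/(-702141) = -1/702141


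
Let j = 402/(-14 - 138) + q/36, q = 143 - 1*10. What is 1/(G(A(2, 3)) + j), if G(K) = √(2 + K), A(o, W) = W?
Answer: -122778/455939 + 116964*√5/455939 ≈ 0.30434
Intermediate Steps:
q = 133 (q = 143 - 10 = 133)
j = 359/342 (j = 402/(-14 - 138) + 133/36 = 402/(-152) + 133*(1/36) = 402*(-1/152) + 133/36 = -201/76 + 133/36 = 359/342 ≈ 1.0497)
1/(G(A(2, 3)) + j) = 1/(√(2 + 3) + 359/342) = 1/(√5 + 359/342) = 1/(359/342 + √5)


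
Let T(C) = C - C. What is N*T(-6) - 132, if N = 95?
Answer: -132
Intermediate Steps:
T(C) = 0
N*T(-6) - 132 = 95*0 - 132 = 0 - 132 = -132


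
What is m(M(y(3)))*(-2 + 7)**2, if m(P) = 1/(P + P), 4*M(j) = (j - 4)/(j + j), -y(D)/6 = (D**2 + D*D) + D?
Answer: 1260/13 ≈ 96.923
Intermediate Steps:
y(D) = -12*D**2 - 6*D (y(D) = -6*((D**2 + D*D) + D) = -6*((D**2 + D**2) + D) = -6*(2*D**2 + D) = -6*(D + 2*D**2) = -12*D**2 - 6*D)
M(j) = (-4 + j)/(8*j) (M(j) = ((j - 4)/(j + j))/4 = ((-4 + j)/((2*j)))/4 = ((-4 + j)*(1/(2*j)))/4 = ((-4 + j)/(2*j))/4 = (-4 + j)/(8*j))
m(P) = 1/(2*P)
m(M(y(3)))*(-2 + 7)**2 = (1/(2*(((-4 - 6*3*(1 + 2*3))/(8*((-6*3*(1 + 2*3))))))))*(-2 + 7)**2 = (1/(2*(((-4 - 6*3*(1 + 6))/(8*((-6*3*(1 + 6))))))))*5**2 = (1/(2*(((-4 - 6*3*7)/(8*((-6*3*7)))))))*25 = (1/(2*(((1/8)*(-4 - 126)/(-126)))))*25 = (1/(2*(((1/8)*(-1/126)*(-130)))))*25 = (1/(2*(65/504)))*25 = ((1/2)*(504/65))*25 = (252/65)*25 = 1260/13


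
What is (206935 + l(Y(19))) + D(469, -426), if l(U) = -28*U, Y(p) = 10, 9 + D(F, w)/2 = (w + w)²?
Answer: 1658445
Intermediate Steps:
D(F, w) = -18 + 8*w² (D(F, w) = -18 + 2*(w + w)² = -18 + 2*(2*w)² = -18 + 2*(4*w²) = -18 + 8*w²)
(206935 + l(Y(19))) + D(469, -426) = (206935 - 28*10) + (-18 + 8*(-426)²) = (206935 - 280) + (-18 + 8*181476) = 206655 + (-18 + 1451808) = 206655 + 1451790 = 1658445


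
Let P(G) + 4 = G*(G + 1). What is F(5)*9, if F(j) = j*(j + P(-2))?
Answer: 135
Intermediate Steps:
P(G) = -4 + G*(1 + G) (P(G) = -4 + G*(G + 1) = -4 + G*(1 + G))
F(j) = j*(-2 + j) (F(j) = j*(j + (-4 - 2 + (-2)**2)) = j*(j + (-4 - 2 + 4)) = j*(j - 2) = j*(-2 + j))
F(5)*9 = (5*(-2 + 5))*9 = (5*3)*9 = 15*9 = 135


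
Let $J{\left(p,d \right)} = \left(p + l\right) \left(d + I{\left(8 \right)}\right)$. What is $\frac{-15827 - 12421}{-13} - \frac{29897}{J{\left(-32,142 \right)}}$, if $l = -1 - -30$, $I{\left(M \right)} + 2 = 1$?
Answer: $\frac{12337565}{5499} \approx 2243.6$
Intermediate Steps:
$I{\left(M \right)} = -1$ ($I{\left(M \right)} = -2 + 1 = -1$)
$l = 29$ ($l = -1 + 30 = 29$)
$J{\left(p,d \right)} = \left(-1 + d\right) \left(29 + p\right)$ ($J{\left(p,d \right)} = \left(p + 29\right) \left(d - 1\right) = \left(29 + p\right) \left(-1 + d\right) = \left(-1 + d\right) \left(29 + p\right)$)
$\frac{-15827 - 12421}{-13} - \frac{29897}{J{\left(-32,142 \right)}} = \frac{-15827 - 12421}{-13} - \frac{29897}{-29 - -32 + 29 \cdot 142 + 142 \left(-32\right)} = \left(-15827 - 12421\right) \left(- \frac{1}{13}\right) - \frac{29897}{-29 + 32 + 4118 - 4544} = \left(-28248\right) \left(- \frac{1}{13}\right) - \frac{29897}{-423} = \frac{28248}{13} - - \frac{29897}{423} = \frac{28248}{13} + \frac{29897}{423} = \frac{12337565}{5499}$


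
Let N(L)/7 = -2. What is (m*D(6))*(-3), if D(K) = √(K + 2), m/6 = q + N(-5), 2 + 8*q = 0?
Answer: 513*√2 ≈ 725.49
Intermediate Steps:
q = -¼ (q = -¼ + (⅛)*0 = -¼ + 0 = -¼ ≈ -0.25000)
N(L) = -14 (N(L) = 7*(-2) = -14)
m = -171/2 (m = 6*(-¼ - 14) = 6*(-57/4) = -171/2 ≈ -85.500)
D(K) = √(2 + K)
(m*D(6))*(-3) = -171*√(2 + 6)/2*(-3) = -171*√2*(-3) = 513*√2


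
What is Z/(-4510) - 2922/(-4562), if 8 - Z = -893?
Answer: 4533929/10287310 ≈ 0.44073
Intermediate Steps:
Z = 901 (Z = 8 - 1*(-893) = 8 + 893 = 901)
Z/(-4510) - 2922/(-4562) = 901/(-4510) - 2922/(-4562) = 901*(-1/4510) - 2922*(-1/4562) = -901/4510 + 1461/2281 = 4533929/10287310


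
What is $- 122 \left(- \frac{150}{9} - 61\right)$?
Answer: $\frac{28426}{3} \approx 9475.3$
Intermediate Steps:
$- 122 \left(- \frac{150}{9} - 61\right) = - 122 \left(\left(-150\right) \frac{1}{9} - 61\right) = - 122 \left(- \frac{50}{3} - 61\right) = \left(-122\right) \left(- \frac{233}{3}\right) = \frac{28426}{3}$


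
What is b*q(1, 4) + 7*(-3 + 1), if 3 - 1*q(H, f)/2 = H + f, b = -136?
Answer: 530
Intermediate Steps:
q(H, f) = 6 - 2*H - 2*f (q(H, f) = 6 - 2*(H + f) = 6 + (-2*H - 2*f) = 6 - 2*H - 2*f)
b*q(1, 4) + 7*(-3 + 1) = -136*(6 - 2*1 - 2*4) + 7*(-3 + 1) = -136*(6 - 2 - 8) + 7*(-2) = -136*(-4) - 14 = 544 - 14 = 530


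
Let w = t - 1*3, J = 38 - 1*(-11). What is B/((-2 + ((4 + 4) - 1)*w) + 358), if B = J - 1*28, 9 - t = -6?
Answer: 21/440 ≈ 0.047727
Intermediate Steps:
t = 15 (t = 9 - 1*(-6) = 9 + 6 = 15)
J = 49 (J = 38 + 11 = 49)
w = 12 (w = 15 - 1*3 = 15 - 3 = 12)
B = 21 (B = 49 - 1*28 = 49 - 28 = 21)
B/((-2 + ((4 + 4) - 1)*w) + 358) = 21/((-2 + ((4 + 4) - 1)*12) + 358) = 21/((-2 + (8 - 1)*12) + 358) = 21/((-2 + 7*12) + 358) = 21/((-2 + 84) + 358) = 21/(82 + 358) = 21/440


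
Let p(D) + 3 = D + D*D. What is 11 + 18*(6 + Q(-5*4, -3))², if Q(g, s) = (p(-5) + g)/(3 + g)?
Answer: 201629/289 ≈ 697.68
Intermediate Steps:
p(D) = -3 + D + D² (p(D) = -3 + (D + D*D) = -3 + (D + D²) = -3 + D + D²)
Q(g, s) = (17 + g)/(3 + g) (Q(g, s) = ((-3 - 5 + (-5)²) + g)/(3 + g) = ((-3 - 5 + 25) + g)/(3 + g) = (17 + g)/(3 + g))
11 + 18*(6 + Q(-5*4, -3))² = 11 + 18*(6 + (17 - 5*4)/(3 - 5*4))² = 11 + 18*(6 + (17 - 20)/(3 - 20))² = 11 + 18*(6 - 3/(-17))² = 11 + 18*(6 - 1/17*(-3))² = 11 + 18*(6 + 3/17)² = 11 + 18*(105/17)² = 11 + 18*(11025/289) = 11 + 198450/289 = 201629/289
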